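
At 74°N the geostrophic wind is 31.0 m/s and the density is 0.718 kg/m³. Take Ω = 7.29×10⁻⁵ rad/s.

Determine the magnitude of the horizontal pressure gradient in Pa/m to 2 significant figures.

Coriolis parameter at 74°N:
f = 2Ω sin φ = 2 × 7.29×10⁻⁵ × sin 74° = 1.40×10⁻⁴ s⁻¹
Geostrophic balance rearranged: |∂P/∂n| = f ρ V_g
|∂P/∂n| = 1.40×10⁻⁴ × 0.718 × 31.0 = 3.12×10⁻³ Pa/m

3.1×10⁻³ Pa/m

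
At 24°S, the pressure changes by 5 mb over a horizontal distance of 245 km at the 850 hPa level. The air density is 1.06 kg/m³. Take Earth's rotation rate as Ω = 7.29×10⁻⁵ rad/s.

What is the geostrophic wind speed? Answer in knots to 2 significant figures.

Coriolis parameter at 24°S:
f = 2Ω sin φ = 2 × 7.29×10⁻⁵ × sin 24° = 5.93×10⁻⁵ s⁻¹
Pressure gradient: |∂P/∂n| = 500 Pa / 245000 m = 2.04×10⁻³ Pa/m
Geostrophic balance (pressure-gradient force = Coriolis force):
V_g = (1/(fρ)) |∂P/∂n| = 2.04×10⁻³ / (5.93×10⁻⁵ × 1.06) = 32.5 m/s
Converting: 32.5 m/s × 1.944 = 63 knots

63 knots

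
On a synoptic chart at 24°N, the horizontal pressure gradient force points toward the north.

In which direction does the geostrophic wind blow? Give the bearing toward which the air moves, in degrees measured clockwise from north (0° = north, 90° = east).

The pressure-gradient force points toward the north (bearing 000°).
Geostrophic balance: in the Northern Hemisphere the Coriolis force deflects motion to the right, so the geostrophic wind blows 90° to the right of the pressure-gradient force (low pressure on the left).
Rotating 000° by 90° clockwise gives 090° — the wind blows toward the east.

090°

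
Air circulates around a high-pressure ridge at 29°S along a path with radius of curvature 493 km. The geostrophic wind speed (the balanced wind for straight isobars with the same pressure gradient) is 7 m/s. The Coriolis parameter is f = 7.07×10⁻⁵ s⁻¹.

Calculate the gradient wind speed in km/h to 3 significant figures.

Around a high, pressure-gradient force acts outward with centrifugal, so Coriolis balances both:
fV = (1/ρ)|∂P/∂n| + V²/R  →  V² − fR·V + fR·V_g = 0
With fR = 7.07×10⁻⁵ × 493×10³ m = 34.9 m/s:
V = [fR − √((fR)² − 4 fR V_g)]/2 = [34.9 − √(34.9² − 4×34.9×7)]/2 = 9.7 m/s
Supergeostrophic (V > V_g = 7 m/s), as expected around a high.
Converting: 9.7 m/s × 3.6 = 34.9 km/h

34.9 km/h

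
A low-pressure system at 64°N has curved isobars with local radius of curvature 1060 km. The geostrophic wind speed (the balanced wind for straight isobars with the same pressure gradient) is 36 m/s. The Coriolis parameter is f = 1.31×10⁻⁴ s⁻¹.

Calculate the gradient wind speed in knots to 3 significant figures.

Around a low, centrifugal force acts outward with Coriolis, so pressure-gradient force balances both:
(1/ρ)|∂P/∂n| = fV + V²/R  →  V² + fR·V − fR·V_g = 0
With fR = 1.31×10⁻⁴ × 1060×10³ m = 139 m/s:
V = [−fR + √((fR)² + 4 fR V_g)]/2 = [−139 + √(139² + 4×139×36)]/2 = 29.7 m/s
Subgeostrophic (V < V_g = 36 m/s), as expected around a low.
Converting: 29.7 m/s × 1.944 = 57.7 knots

57.7 knots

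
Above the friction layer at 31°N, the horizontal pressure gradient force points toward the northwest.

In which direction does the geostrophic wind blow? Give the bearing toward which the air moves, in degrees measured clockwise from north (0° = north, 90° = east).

The pressure-gradient force points toward the northwest (bearing 315°).
Geostrophic balance: in the Northern Hemisphere the Coriolis force deflects motion to the right, so the geostrophic wind blows 90° to the right of the pressure-gradient force (low pressure on the left).
Rotating 315° by 90° clockwise gives 045° — the wind blows toward the northeast.

045°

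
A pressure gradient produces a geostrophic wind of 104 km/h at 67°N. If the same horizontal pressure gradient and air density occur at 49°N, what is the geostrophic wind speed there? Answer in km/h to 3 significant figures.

127 km/h

With the same pressure gradient and density, V_g ∝ 1/f ∝ 1/sin φ.
V₂ = V₁ · sin φ₁ / sin φ₂ = 104 × sin 67° / sin 49°
V₂ = 104 × 0.9205/0.7547 = 127 km/h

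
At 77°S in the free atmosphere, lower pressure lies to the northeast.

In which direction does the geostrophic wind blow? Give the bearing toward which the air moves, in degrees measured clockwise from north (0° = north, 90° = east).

The pressure-gradient force points toward the northeast (bearing 045°).
Geostrophic balance: in the Southern Hemisphere the Coriolis force deflects motion to the left, so the geostrophic wind blows 90° to the left of the pressure-gradient force (low pressure on the right).
Rotating 045° by 90° counterclockwise gives 315° — the wind blows toward the northwest.

315°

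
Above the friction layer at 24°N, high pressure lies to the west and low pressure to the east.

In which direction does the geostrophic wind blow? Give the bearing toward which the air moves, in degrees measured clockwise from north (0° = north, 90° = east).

The pressure-gradient force points toward the east (bearing 090°).
Geostrophic balance: in the Northern Hemisphere the Coriolis force deflects motion to the right, so the geostrophic wind blows 90° to the right of the pressure-gradient force (low pressure on the left).
Rotating 090° by 90° clockwise gives 180° — the wind blows toward the south.

180°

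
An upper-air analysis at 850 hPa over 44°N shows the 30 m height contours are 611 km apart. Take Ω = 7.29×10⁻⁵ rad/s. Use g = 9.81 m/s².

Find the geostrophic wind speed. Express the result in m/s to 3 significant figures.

Coriolis parameter at 44°N:
f = 2Ω sin φ = 2 × 7.29×10⁻⁵ × sin 44° = 1.01×10⁻⁴ s⁻¹
Height gradient: |∂Z/∂n| = 30 m / 611000 m = 4.91×10⁻⁵
On a pressure surface, geostrophic balance gives V_g = (g/f)|∂Z/∂n|:
V_g = 9.81 × 4.91×10⁻⁵ / 1.01×10⁻⁴ = 4.76 m/s

4.76 m/s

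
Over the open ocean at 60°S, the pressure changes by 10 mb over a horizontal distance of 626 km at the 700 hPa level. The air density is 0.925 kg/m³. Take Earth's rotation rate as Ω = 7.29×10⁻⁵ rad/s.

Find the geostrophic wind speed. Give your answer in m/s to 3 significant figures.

13.7 m/s

Coriolis parameter at 60°S:
f = 2Ω sin φ = 2 × 7.29×10⁻⁵ × sin 60° = 1.26×10⁻⁴ s⁻¹
Pressure gradient: |∂P/∂n| = 1000 Pa / 626000 m = 1.60×10⁻³ Pa/m
Geostrophic balance (pressure-gradient force = Coriolis force):
V_g = (1/(fρ)) |∂P/∂n| = 1.60×10⁻³ / (1.26×10⁻⁴ × 0.925) = 13.7 m/s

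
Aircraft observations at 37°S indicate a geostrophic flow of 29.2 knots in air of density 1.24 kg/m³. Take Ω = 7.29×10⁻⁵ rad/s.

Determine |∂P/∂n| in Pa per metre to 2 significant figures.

Coriolis parameter at 37°S:
f = 2Ω sin φ = 2 × 7.29×10⁻⁵ × sin 37° = 8.77×10⁻⁵ s⁻¹
Wind speed in SI: 29.2 knots = 15.0 m/s
Geostrophic balance rearranged: |∂P/∂n| = f ρ V_g
|∂P/∂n| = 8.77×10⁻⁵ × 1.24 × 15.0 = 1.63×10⁻³ Pa/m

1.6×10⁻³ Pa/m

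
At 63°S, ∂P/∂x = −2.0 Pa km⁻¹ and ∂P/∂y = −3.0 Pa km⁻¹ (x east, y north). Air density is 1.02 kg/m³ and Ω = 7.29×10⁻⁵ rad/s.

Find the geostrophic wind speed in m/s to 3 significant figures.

Coriolis parameter at 63°S:
f = 2Ω sin φ = 2 × 7.29×10⁻⁵ × sin 63° = 1.30×10⁻⁴ s⁻¹
In the Southern Hemisphere f is negative: f = −1.30×10⁻⁴ s⁻¹.
Component geostrophic relations (x east, y north):
u_g = −(1/(fρ)) ∂P/∂y,  v_g = (1/(fρ)) ∂P/∂x
u_g = −(−3.0×10⁻³)/(−1.30×10⁻⁴ × 1.02) = −22.6 m/s;  v_g = (−2.0×10⁻³)/(−1.30×10⁻⁴ × 1.02) = 15.1 m/s
|V_g| = √(u_g² + v_g²) = 27.2 m/s

27.2 m/s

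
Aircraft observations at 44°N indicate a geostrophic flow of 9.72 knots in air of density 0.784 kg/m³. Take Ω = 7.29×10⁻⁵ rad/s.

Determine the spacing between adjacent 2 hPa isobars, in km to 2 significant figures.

500 km

Coriolis parameter at 44°N:
f = 2Ω sin φ = 2 × 7.29×10⁻⁵ × sin 44° = 1.01×10⁻⁴ s⁻¹
Wind speed in SI: 9.72 knots = 5.00 m/s
Geostrophic balance rearranged: |∂P/∂n| = f ρ V_g
|∂P/∂n| = 1.01×10⁻⁴ × 0.784 × 5.00 = 3.97×10⁻⁴ Pa/m
Isobar spacing: Δn = ΔP/|∂P/∂n| = 200 Pa / 3.97×10⁻⁴ Pa/m = 503710 m ≈ 500 km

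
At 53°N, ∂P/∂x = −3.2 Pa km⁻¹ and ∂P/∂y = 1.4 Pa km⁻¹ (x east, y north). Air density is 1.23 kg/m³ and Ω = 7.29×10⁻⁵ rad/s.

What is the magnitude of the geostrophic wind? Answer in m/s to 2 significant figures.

24 m/s

Coriolis parameter at 53°N:
f = 2Ω sin φ = 2 × 7.29×10⁻⁵ × sin 53° = 1.16×10⁻⁴ s⁻¹
Component geostrophic relations (x east, y north):
u_g = −(1/(fρ)) ∂P/∂y,  v_g = (1/(fρ)) ∂P/∂x
u_g = −(1.4×10⁻³)/(1.16×10⁻⁴ × 1.23) = −9.78 m/s;  v_g = (−3.2×10⁻³)/(1.16×10⁻⁴ × 1.23) = −22.3 m/s
|V_g| = √(u_g² + v_g²) = 24.4 m/s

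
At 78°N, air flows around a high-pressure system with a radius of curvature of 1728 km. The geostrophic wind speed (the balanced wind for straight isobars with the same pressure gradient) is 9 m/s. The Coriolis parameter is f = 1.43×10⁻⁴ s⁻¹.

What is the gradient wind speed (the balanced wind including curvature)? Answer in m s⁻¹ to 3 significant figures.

Around a high, pressure-gradient force acts outward with centrifugal, so Coriolis balances both:
fV = (1/ρ)|∂P/∂n| + V²/R  →  V² − fR·V + fR·V_g = 0
With fR = 1.43×10⁻⁴ × 1728×10³ m = 247 m/s:
V = [fR − √((fR)² − 4 fR V_g)]/2 = [247 − √(247² − 4×247×9)]/2 = 9.35 m/s
Supergeostrophic (V > V_g = 9 m/s), as expected around a high.

9.35 m s⁻¹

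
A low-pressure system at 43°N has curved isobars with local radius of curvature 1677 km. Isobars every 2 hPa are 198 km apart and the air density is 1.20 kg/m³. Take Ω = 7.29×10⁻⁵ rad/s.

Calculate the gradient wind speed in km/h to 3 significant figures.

29.1 km/h

Coriolis parameter at 43°N:
f = 2Ω sin φ = 2 × 7.29×10⁻⁵ × sin 43° = 9.94×10⁻⁵ s⁻¹
Pressure gradient: |∂P/∂n| = 200 Pa / 198000 m = 1.01×10⁻³ Pa/m
Geostrophic speed: V_g = |∂P/∂n|/(fρ) = 1.01×10⁻³/(9.94×10⁻⁵ × 1.20) = 8.47 m/s
Around a low, centrifugal force acts outward with Coriolis, so pressure-gradient force balances both:
(1/ρ)|∂P/∂n| = fV + V²/R  →  V² + fR·V − fR·V_g = 0
With fR = 9.94×10⁻⁵ × 1677×10³ m = 167 m/s:
V = [−fR + √((fR)² + 4 fR V_g)]/2 = [−167 + √(167² + 4×167×8.47)]/2 = 8.07 m/s
Subgeostrophic (V < V_g = 8.47 m/s), as expected around a low.
Converting: 8.07 m/s × 3.6 = 29.1 km/h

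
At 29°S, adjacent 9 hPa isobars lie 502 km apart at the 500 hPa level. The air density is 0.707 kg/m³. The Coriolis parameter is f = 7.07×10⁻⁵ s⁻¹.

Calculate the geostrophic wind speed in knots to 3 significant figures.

69.7 knots

Pressure gradient: |∂P/∂n| = 900 Pa / 502000 m = 1.79×10⁻³ Pa/m
Geostrophic balance (pressure-gradient force = Coriolis force):
V_g = (1/(fρ)) |∂P/∂n| = 1.79×10⁻³ / (7.07×10⁻⁵ × 0.707) = 35.9 m/s
Converting: 35.9 m/s × 1.944 = 69.7 knots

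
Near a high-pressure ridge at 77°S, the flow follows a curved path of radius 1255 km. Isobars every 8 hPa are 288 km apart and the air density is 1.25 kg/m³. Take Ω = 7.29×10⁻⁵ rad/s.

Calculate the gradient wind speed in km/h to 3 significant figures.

62.4 km/h

Coriolis parameter at 77°S:
f = 2Ω sin φ = 2 × 7.29×10⁻⁵ × sin 77° = 1.42×10⁻⁴ s⁻¹
Pressure gradient: |∂P/∂n| = 800 Pa / 288000 m = 2.78×10⁻³ Pa/m
Geostrophic speed: V_g = |∂P/∂n|/(fρ) = 2.78×10⁻³/(1.42×10⁻⁴ × 1.25) = 15.6 m/s
Around a high, pressure-gradient force acts outward with centrifugal, so Coriolis balances both:
fV = (1/ρ)|∂P/∂n| + V²/R  →  V² − fR·V + fR·V_g = 0
With fR = 1.42×10⁻⁴ × 1255×10³ m = 178 m/s:
V = [fR − √((fR)² − 4 fR V_g)]/2 = [178 − √(178² − 4×178×15.6)]/2 = 17.3 m/s
Supergeostrophic (V > V_g = 15.6 m/s), as expected around a high.
Converting: 17.3 m/s × 3.6 = 62.4 km/h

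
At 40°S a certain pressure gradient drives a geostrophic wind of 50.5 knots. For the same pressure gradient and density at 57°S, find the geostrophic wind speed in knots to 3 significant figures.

With the same pressure gradient and density, V_g ∝ 1/f ∝ 1/sin φ.
V₂ = V₁ · sin φ₁ / sin φ₂ = 50.5 × sin 40° / sin 57°
V₂ = 50.5 × 0.6428/0.8387 = 38.7 knots

38.7 knots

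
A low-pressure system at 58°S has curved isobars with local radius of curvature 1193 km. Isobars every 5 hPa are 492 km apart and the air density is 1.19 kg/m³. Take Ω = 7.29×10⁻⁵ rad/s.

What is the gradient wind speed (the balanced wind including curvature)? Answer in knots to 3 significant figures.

Coriolis parameter at 58°S:
f = 2Ω sin φ = 2 × 7.29×10⁻⁵ × sin 58° = 1.24×10⁻⁴ s⁻¹
Pressure gradient: |∂P/∂n| = 500 Pa / 492000 m = 1.02×10⁻³ Pa/m
Geostrophic speed: V_g = |∂P/∂n|/(fρ) = 1.02×10⁻³/(1.24×10⁻⁴ × 1.19) = 6.91 m/s
Around a low, centrifugal force acts outward with Coriolis, so pressure-gradient force balances both:
(1/ρ)|∂P/∂n| = fV + V²/R  →  V² + fR·V − fR·V_g = 0
With fR = 1.24×10⁻⁴ × 1193×10³ m = 148 m/s:
V = [−fR + √((fR)² + 4 fR V_g)]/2 = [−148 + √(148² + 4×148×6.91)]/2 = 6.61 m/s
Subgeostrophic (V < V_g = 6.91 m/s), as expected around a low.
Converting: 6.61 m/s × 1.944 = 12.8 knots

12.8 knots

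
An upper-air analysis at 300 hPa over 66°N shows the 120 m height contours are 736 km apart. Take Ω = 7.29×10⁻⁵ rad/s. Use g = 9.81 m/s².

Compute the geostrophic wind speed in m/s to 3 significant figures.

Coriolis parameter at 66°N:
f = 2Ω sin φ = 2 × 7.29×10⁻⁵ × sin 66° = 1.33×10⁻⁴ s⁻¹
Height gradient: |∂Z/∂n| = 120 m / 736000 m = 1.63×10⁻⁴
On a pressure surface, geostrophic balance gives V_g = (g/f)|∂Z/∂n|:
V_g = 9.81 × 1.63×10⁻⁴ / 1.33×10⁻⁴ = 12.0 m/s

12.0 m/s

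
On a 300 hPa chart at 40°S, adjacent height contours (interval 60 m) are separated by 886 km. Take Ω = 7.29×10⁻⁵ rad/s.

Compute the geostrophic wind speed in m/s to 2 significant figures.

Coriolis parameter at 40°S:
f = 2Ω sin φ = 2 × 7.29×10⁻⁵ × sin 40° = 9.37×10⁻⁵ s⁻¹
Height gradient: |∂Z/∂n| = 60 m / 886000 m = 6.77×10⁻⁵
On a pressure surface, geostrophic balance gives V_g = (g/f)|∂Z/∂n|:
V_g = 9.81 × 6.77×10⁻⁵ / 9.37×10⁻⁵ = 7.09 m/s

7.1 m/s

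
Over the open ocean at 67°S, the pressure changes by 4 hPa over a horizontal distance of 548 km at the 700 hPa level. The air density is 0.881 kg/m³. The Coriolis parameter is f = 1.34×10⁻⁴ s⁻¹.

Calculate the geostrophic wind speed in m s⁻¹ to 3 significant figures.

Pressure gradient: |∂P/∂n| = 400 Pa / 548000 m = 7.30×10⁻⁴ Pa/m
Geostrophic balance (pressure-gradient force = Coriolis force):
V_g = (1/(fρ)) |∂P/∂n| = 7.30×10⁻⁴ / (1.34×10⁻⁴ × 0.881) = 6.18 m/s

6.18 m s⁻¹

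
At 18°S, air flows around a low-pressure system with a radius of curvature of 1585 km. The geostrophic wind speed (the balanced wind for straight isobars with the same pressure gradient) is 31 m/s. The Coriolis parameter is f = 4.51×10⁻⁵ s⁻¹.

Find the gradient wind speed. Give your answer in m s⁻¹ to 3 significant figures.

Around a low, centrifugal force acts outward with Coriolis, so pressure-gradient force balances both:
(1/ρ)|∂P/∂n| = fV + V²/R  →  V² + fR·V − fR·V_g = 0
With fR = 4.51×10⁻⁵ × 1585×10³ m = 71.5 m/s:
V = [−fR + √((fR)² + 4 fR V_g)]/2 = [−71.5 + √(71.5² + 4×71.5×31)]/2 = 23.4 m/s
Subgeostrophic (V < V_g = 31 m/s), as expected around a low.

23.4 m s⁻¹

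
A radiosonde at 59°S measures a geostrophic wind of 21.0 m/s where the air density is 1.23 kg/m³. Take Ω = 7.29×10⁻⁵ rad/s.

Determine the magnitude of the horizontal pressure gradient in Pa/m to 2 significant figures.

Coriolis parameter at 59°S:
f = 2Ω sin φ = 2 × 7.29×10⁻⁵ × sin 59° = 1.25×10⁻⁴ s⁻¹
Geostrophic balance rearranged: |∂P/∂n| = f ρ V_g
|∂P/∂n| = 1.25×10⁻⁴ × 1.23 × 21.0 = 3.23×10⁻³ Pa/m

3.2×10⁻³ Pa/m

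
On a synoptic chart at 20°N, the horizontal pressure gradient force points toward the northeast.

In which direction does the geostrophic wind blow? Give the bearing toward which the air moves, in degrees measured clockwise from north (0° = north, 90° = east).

The pressure-gradient force points toward the northeast (bearing 045°).
Geostrophic balance: in the Northern Hemisphere the Coriolis force deflects motion to the right, so the geostrophic wind blows 90° to the right of the pressure-gradient force (low pressure on the left).
Rotating 045° by 90° clockwise gives 135° — the wind blows toward the southeast.

135°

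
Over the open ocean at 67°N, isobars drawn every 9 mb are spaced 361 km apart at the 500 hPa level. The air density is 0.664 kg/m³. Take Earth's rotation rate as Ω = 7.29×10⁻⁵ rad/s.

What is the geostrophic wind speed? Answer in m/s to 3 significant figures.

28.0 m/s

Coriolis parameter at 67°N:
f = 2Ω sin φ = 2 × 7.29×10⁻⁵ × sin 67° = 1.34×10⁻⁴ s⁻¹
Pressure gradient: |∂P/∂n| = 900 Pa / 361000 m = 2.49×10⁻³ Pa/m
Geostrophic balance (pressure-gradient force = Coriolis force):
V_g = (1/(fρ)) |∂P/∂n| = 2.49×10⁻³ / (1.34×10⁻⁴ × 0.664) = 28.0 m/s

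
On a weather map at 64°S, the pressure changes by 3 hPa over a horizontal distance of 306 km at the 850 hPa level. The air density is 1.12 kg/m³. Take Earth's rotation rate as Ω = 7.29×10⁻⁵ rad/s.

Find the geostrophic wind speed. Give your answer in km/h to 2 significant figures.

Coriolis parameter at 64°S:
f = 2Ω sin φ = 2 × 7.29×10⁻⁵ × sin 64° = 1.31×10⁻⁴ s⁻¹
Pressure gradient: |∂P/∂n| = 300 Pa / 306000 m = 9.80×10⁻⁴ Pa/m
Geostrophic balance (pressure-gradient force = Coriolis force):
V_g = (1/(fρ)) |∂P/∂n| = 9.80×10⁻⁴ / (1.31×10⁻⁴ × 1.12) = 6.68 m/s
Converting: 6.68 m/s × 3.6 = 24 km/h

24 km/h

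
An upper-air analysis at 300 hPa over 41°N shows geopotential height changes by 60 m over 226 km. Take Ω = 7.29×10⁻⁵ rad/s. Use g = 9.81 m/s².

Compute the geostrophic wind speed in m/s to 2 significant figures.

27 m/s

Coriolis parameter at 41°N:
f = 2Ω sin φ = 2 × 7.29×10⁻⁵ × sin 41° = 9.57×10⁻⁵ s⁻¹
Height gradient: |∂Z/∂n| = 60 m / 226000 m = 2.65×10⁻⁴
On a pressure surface, geostrophic balance gives V_g = (g/f)|∂Z/∂n|:
V_g = 9.81 × 2.65×10⁻⁴ / 9.57×10⁻⁵ = 27.2 m/s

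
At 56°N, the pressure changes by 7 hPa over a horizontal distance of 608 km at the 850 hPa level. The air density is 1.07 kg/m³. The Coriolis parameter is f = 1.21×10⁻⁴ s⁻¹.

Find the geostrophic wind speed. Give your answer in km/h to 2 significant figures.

32 km/h

Pressure gradient: |∂P/∂n| = 700 Pa / 608000 m = 1.15×10⁻³ Pa/m
Geostrophic balance (pressure-gradient force = Coriolis force):
V_g = (1/(fρ)) |∂P/∂n| = 1.15×10⁻³ / (1.21×10⁻⁴ × 1.07) = 8.89 m/s
Converting: 8.89 m/s × 3.6 = 32 km/h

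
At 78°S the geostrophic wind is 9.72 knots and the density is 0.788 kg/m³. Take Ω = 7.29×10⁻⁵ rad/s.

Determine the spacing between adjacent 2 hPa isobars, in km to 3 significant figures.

356 km

Coriolis parameter at 78°S:
f = 2Ω sin φ = 2 × 7.29×10⁻⁵ × sin 78° = 1.43×10⁻⁴ s⁻¹
Wind speed in SI: 9.72 knots = 5.00 m/s
Geostrophic balance rearranged: |∂P/∂n| = f ρ V_g
|∂P/∂n| = 1.43×10⁻⁴ × 0.788 × 5.00 = 5.62×10⁻⁴ Pa/m
Isobar spacing: Δn = ΔP/|∂P/∂n| = 200 Pa / 5.62×10⁻⁴ Pa/m = 355908 m ≈ 356 km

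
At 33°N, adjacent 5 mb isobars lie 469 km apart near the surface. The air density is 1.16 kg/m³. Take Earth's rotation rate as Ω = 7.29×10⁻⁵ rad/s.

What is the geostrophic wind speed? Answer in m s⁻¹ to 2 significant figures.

12 m s⁻¹

Coriolis parameter at 33°N:
f = 2Ω sin φ = 2 × 7.29×10⁻⁵ × sin 33° = 7.94×10⁻⁵ s⁻¹
Pressure gradient: |∂P/∂n| = 500 Pa / 469000 m = 1.07×10⁻³ Pa/m
Geostrophic balance (pressure-gradient force = Coriolis force):
V_g = (1/(fρ)) |∂P/∂n| = 1.07×10⁻³ / (7.94×10⁻⁵ × 1.16) = 11.6 m/s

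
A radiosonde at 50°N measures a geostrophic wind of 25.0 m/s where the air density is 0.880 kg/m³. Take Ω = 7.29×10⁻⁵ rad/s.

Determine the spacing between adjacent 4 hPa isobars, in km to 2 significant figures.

Coriolis parameter at 50°N:
f = 2Ω sin φ = 2 × 7.29×10⁻⁵ × sin 50° = 1.12×10⁻⁴ s⁻¹
Geostrophic balance rearranged: |∂P/∂n| = f ρ V_g
|∂P/∂n| = 1.12×10⁻⁴ × 0.880 × 25.0 = 2.46×10⁻³ Pa/m
Isobar spacing: Δn = ΔP/|∂P/∂n| = 400 Pa / 2.46×10⁻³ Pa/m = 162789 m ≈ 160 km

160 km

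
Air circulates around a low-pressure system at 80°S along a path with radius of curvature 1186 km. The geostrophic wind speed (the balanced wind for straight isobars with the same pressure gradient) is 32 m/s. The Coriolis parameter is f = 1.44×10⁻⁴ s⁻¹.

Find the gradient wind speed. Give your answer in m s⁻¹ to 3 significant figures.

Around a low, centrifugal force acts outward with Coriolis, so pressure-gradient force balances both:
(1/ρ)|∂P/∂n| = fV + V²/R  →  V² + fR·V − fR·V_g = 0
With fR = 1.44×10⁻⁴ × 1186×10³ m = 171 m/s:
V = [−fR + √((fR)² + 4 fR V_g)]/2 = [−171 + √(171² + 4×171×32)]/2 = 27.6 m/s
Subgeostrophic (V < V_g = 32 m/s), as expected around a low.

27.6 m s⁻¹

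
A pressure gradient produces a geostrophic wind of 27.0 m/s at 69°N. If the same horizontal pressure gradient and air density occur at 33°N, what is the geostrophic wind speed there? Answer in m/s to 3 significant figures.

With the same pressure gradient and density, V_g ∝ 1/f ∝ 1/sin φ.
V₂ = V₁ · sin φ₁ / sin φ₂ = 27.0 × sin 69° / sin 33°
V₂ = 27.0 × 0.9336/0.5446 = 46.3 m/s

46.3 m/s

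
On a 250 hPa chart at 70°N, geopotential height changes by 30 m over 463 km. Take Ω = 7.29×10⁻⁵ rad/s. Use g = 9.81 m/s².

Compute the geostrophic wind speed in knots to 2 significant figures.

Coriolis parameter at 70°N:
f = 2Ω sin φ = 2 × 7.29×10⁻⁵ × sin 70° = 1.37×10⁻⁴ s⁻¹
Height gradient: |∂Z/∂n| = 30 m / 463000 m = 6.48×10⁻⁵
On a pressure surface, geostrophic balance gives V_g = (g/f)|∂Z/∂n|:
V_g = 9.81 × 6.48×10⁻⁵ / 1.37×10⁻⁴ = 4.64 m/s
Converting: 4.64 m/s × 1.944 = 9.0 knots

9.0 knots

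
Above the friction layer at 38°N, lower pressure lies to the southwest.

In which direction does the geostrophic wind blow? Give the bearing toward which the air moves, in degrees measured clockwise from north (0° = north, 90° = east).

The pressure-gradient force points toward the southwest (bearing 225°).
Geostrophic balance: in the Northern Hemisphere the Coriolis force deflects motion to the right, so the geostrophic wind blows 90° to the right of the pressure-gradient force (low pressure on the left).
Rotating 225° by 90° clockwise gives 315° — the wind blows toward the northwest.

315°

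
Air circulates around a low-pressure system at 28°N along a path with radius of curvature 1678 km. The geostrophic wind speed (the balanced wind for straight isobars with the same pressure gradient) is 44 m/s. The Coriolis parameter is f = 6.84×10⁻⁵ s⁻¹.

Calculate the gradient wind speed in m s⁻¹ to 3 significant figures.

Around a low, centrifugal force acts outward with Coriolis, so pressure-gradient force balances both:
(1/ρ)|∂P/∂n| = fV + V²/R  →  V² + fR·V − fR·V_g = 0
With fR = 6.84×10⁻⁵ × 1678×10³ m = 115 m/s:
V = [−fR + √((fR)² + 4 fR V_g)]/2 = [−115 + √(115² + 4×115×44)]/2 = 34 m/s
Subgeostrophic (V < V_g = 44 m/s), as expected around a low.

34.0 m s⁻¹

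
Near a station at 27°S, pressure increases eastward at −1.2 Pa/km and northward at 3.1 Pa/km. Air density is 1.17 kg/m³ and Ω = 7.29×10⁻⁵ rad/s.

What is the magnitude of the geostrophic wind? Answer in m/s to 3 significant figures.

42.9 m/s

Coriolis parameter at 27°S:
f = 2Ω sin φ = 2 × 7.29×10⁻⁵ × sin 27° = 6.62×10⁻⁵ s⁻¹
In the Southern Hemisphere f is negative: f = −6.62×10⁻⁵ s⁻¹.
Component geostrophic relations (x east, y north):
u_g = −(1/(fρ)) ∂P/∂y,  v_g = (1/(fρ)) ∂P/∂x
u_g = −(3.1×10⁻³)/(−6.62×10⁻⁵ × 1.17) = 40.0 m/s;  v_g = (−1.2×10⁻³)/(−6.62×10⁻⁵ × 1.17) = 15.5 m/s
|V_g| = √(u_g² + v_g²) = 42.9 m/s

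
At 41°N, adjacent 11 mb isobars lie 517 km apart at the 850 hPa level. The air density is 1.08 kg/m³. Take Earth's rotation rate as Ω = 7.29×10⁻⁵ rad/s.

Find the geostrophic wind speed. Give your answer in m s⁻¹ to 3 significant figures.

20.6 m s⁻¹

Coriolis parameter at 41°N:
f = 2Ω sin φ = 2 × 7.29×10⁻⁵ × sin 41° = 9.57×10⁻⁵ s⁻¹
Pressure gradient: |∂P/∂n| = 1100 Pa / 517000 m = 2.13×10⁻³ Pa/m
Geostrophic balance (pressure-gradient force = Coriolis force):
V_g = (1/(fρ)) |∂P/∂n| = 2.13×10⁻³ / (9.57×10⁻⁵ × 1.08) = 20.6 m/s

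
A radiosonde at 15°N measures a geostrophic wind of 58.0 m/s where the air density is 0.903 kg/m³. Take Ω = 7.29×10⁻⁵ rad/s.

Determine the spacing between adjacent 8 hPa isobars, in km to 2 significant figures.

Coriolis parameter at 15°N:
f = 2Ω sin φ = 2 × 7.29×10⁻⁵ × sin 15° = 3.77×10⁻⁵ s⁻¹
Geostrophic balance rearranged: |∂P/∂n| = f ρ V_g
|∂P/∂n| = 3.77×10⁻⁵ × 0.903 × 58.0 = 1.98×10⁻³ Pa/m
Isobar spacing: Δn = ΔP/|∂P/∂n| = 800 Pa / 1.98×10⁻³ Pa/m = 404781 m ≈ 400 km

400 km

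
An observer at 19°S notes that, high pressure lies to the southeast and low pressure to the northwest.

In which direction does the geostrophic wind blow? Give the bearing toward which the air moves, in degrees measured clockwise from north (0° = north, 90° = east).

The pressure-gradient force points toward the northwest (bearing 315°).
Geostrophic balance: in the Southern Hemisphere the Coriolis force deflects motion to the left, so the geostrophic wind blows 90° to the left of the pressure-gradient force (low pressure on the right).
Rotating 315° by 90° counterclockwise gives 225° — the wind blows toward the southwest.

225°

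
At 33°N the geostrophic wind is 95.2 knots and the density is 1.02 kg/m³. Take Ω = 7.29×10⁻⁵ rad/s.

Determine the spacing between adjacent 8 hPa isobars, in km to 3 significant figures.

202 km

Coriolis parameter at 33°N:
f = 2Ω sin φ = 2 × 7.29×10⁻⁵ × sin 33° = 7.94×10⁻⁵ s⁻¹
Wind speed in SI: 95.2 knots = 49.0 m/s
Geostrophic balance rearranged: |∂P/∂n| = f ρ V_g
|∂P/∂n| = 7.94×10⁻⁵ × 1.02 × 49.0 = 3.97×10⁻³ Pa/m
Isobar spacing: Δn = ΔP/|∂P/∂n| = 800 Pa / 3.97×10⁻³ Pa/m = 201673 m ≈ 202 km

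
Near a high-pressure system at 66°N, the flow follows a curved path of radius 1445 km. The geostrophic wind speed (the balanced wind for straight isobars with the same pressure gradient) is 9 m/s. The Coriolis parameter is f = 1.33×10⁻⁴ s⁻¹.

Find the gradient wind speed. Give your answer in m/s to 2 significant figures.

Around a high, pressure-gradient force acts outward with centrifugal, so Coriolis balances both:
fV = (1/ρ)|∂P/∂n| + V²/R  →  V² − fR·V + fR·V_g = 0
With fR = 1.33×10⁻⁴ × 1445×10³ m = 192 m/s:
V = [fR − √((fR)² − 4 fR V_g)]/2 = [192 − √(192² − 4×192×9)]/2 = 9.47 m/s
Supergeostrophic (V > V_g = 9 m/s), as expected around a high.

9.5 m/s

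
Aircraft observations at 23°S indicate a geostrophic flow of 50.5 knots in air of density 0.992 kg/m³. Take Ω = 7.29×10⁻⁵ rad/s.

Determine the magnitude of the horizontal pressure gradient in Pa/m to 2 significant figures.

1.5×10⁻³ Pa/m

Coriolis parameter at 23°S:
f = 2Ω sin φ = 2 × 7.29×10⁻⁵ × sin 23° = 5.70×10⁻⁵ s⁻¹
Wind speed in SI: 50.5 knots = 26.0 m/s
Geostrophic balance rearranged: |∂P/∂n| = f ρ V_g
|∂P/∂n| = 5.70×10⁻⁵ × 0.992 × 26.0 = 1.47×10⁻³ Pa/m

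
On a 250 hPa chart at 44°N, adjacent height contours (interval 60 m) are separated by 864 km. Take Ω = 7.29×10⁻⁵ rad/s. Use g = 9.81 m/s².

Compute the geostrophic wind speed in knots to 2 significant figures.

Coriolis parameter at 44°N:
f = 2Ω sin φ = 2 × 7.29×10⁻⁵ × sin 44° = 1.01×10⁻⁴ s⁻¹
Height gradient: |∂Z/∂n| = 60 m / 864000 m = 6.94×10⁻⁵
On a pressure surface, geostrophic balance gives V_g = (g/f)|∂Z/∂n|:
V_g = 9.81 × 6.94×10⁻⁵ / 1.01×10⁻⁴ = 6.73 m/s
Converting: 6.73 m/s × 1.944 = 13 knots

13 knots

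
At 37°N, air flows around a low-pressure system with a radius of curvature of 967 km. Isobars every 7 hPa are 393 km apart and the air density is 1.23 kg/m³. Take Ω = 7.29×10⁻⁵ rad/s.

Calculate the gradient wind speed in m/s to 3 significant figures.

14.1 m/s

Coriolis parameter at 37°N:
f = 2Ω sin φ = 2 × 7.29×10⁻⁵ × sin 37° = 8.77×10⁻⁵ s⁻¹
Pressure gradient: |∂P/∂n| = 700 Pa / 393000 m = 1.78×10⁻³ Pa/m
Geostrophic speed: V_g = |∂P/∂n|/(fρ) = 1.78×10⁻³/(8.77×10⁻⁵ × 1.23) = 16.5 m/s
Around a low, centrifugal force acts outward with Coriolis, so pressure-gradient force balances both:
(1/ρ)|∂P/∂n| = fV + V²/R  →  V² + fR·V − fR·V_g = 0
With fR = 8.77×10⁻⁵ × 967×10³ m = 84.8 m/s:
V = [−fR + √((fR)² + 4 fR V_g)]/2 = [−84.8 + √(84.8² + 4×84.8×16.5)]/2 = 14.1 m/s
Subgeostrophic (V < V_g = 16.5 m/s), as expected around a low.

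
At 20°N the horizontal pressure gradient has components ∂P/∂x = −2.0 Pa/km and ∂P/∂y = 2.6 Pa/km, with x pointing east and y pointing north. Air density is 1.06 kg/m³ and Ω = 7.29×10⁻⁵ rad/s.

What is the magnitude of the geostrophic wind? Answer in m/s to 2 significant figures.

62 m/s

Coriolis parameter at 20°N:
f = 2Ω sin φ = 2 × 7.29×10⁻⁵ × sin 20° = 4.99×10⁻⁵ s⁻¹
Component geostrophic relations (x east, y north):
u_g = −(1/(fρ)) ∂P/∂y,  v_g = (1/(fρ)) ∂P/∂x
u_g = −(2.6×10⁻³)/(4.99×10⁻⁵ × 1.06) = −49.2 m/s;  v_g = (−2.0×10⁻³)/(4.99×10⁻⁵ × 1.06) = −37.8 m/s
|V_g| = √(u_g² + v_g²) = 62.1 m/s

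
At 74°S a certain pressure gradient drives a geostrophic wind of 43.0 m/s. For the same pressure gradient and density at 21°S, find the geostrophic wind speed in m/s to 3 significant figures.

115 m/s

With the same pressure gradient and density, V_g ∝ 1/f ∝ 1/sin φ.
V₂ = V₁ · sin φ₁ / sin φ₂ = 43.0 × sin 74° / sin 21°
V₂ = 43.0 × 0.9613/0.3584 = 115 m/s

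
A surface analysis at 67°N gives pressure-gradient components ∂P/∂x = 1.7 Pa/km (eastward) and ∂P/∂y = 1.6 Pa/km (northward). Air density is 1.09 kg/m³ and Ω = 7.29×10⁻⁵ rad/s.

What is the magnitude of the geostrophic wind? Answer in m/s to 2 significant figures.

Coriolis parameter at 67°N:
f = 2Ω sin φ = 2 × 7.29×10⁻⁵ × sin 67° = 1.34×10⁻⁴ s⁻¹
Component geostrophic relations (x east, y north):
u_g = −(1/(fρ)) ∂P/∂y,  v_g = (1/(fρ)) ∂P/∂x
u_g = −(1.6×10⁻³)/(1.34×10⁻⁴ × 1.09) = −10.9 m/s;  v_g = (1.7×10⁻³)/(1.34×10⁻⁴ × 1.09) = 11.6 m/s
|V_g| = √(u_g² + v_g²) = 16.0 m/s

16 m/s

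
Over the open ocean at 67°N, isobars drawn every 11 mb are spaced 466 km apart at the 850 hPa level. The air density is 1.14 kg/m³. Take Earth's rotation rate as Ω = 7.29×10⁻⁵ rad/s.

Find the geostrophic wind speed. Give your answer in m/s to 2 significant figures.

15 m/s

Coriolis parameter at 67°N:
f = 2Ω sin φ = 2 × 7.29×10⁻⁵ × sin 67° = 1.34×10⁻⁴ s⁻¹
Pressure gradient: |∂P/∂n| = 1100 Pa / 466000 m = 2.36×10⁻³ Pa/m
Geostrophic balance (pressure-gradient force = Coriolis force):
V_g = (1/(fρ)) |∂P/∂n| = 2.36×10⁻³ / (1.34×10⁻⁴ × 1.14) = 15.4 m/s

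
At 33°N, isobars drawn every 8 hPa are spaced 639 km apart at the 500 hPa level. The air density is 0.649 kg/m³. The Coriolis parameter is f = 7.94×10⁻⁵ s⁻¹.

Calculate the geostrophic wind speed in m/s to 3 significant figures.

Pressure gradient: |∂P/∂n| = 800 Pa / 639000 m = 1.25×10⁻³ Pa/m
Geostrophic balance (pressure-gradient force = Coriolis force):
V_g = (1/(fρ)) |∂P/∂n| = 1.25×10⁻³ / (7.94×10⁻⁵ × 0.649) = 24.3 m/s

24.3 m/s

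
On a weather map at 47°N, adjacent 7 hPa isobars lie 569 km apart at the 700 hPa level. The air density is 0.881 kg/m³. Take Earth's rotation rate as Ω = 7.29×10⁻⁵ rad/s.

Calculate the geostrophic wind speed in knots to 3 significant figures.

Coriolis parameter at 47°N:
f = 2Ω sin φ = 2 × 7.29×10⁻⁵ × sin 47° = 1.07×10⁻⁴ s⁻¹
Pressure gradient: |∂P/∂n| = 700 Pa / 569000 m = 1.23×10⁻³ Pa/m
Geostrophic balance (pressure-gradient force = Coriolis force):
V_g = (1/(fρ)) |∂P/∂n| = 1.23×10⁻³ / (1.07×10⁻⁴ × 0.881) = 13.1 m/s
Converting: 13.1 m/s × 1.944 = 25.5 knots

25.5 knots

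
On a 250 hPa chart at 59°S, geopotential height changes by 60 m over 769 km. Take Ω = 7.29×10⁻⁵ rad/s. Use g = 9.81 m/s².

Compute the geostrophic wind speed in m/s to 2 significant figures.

Coriolis parameter at 59°S:
f = 2Ω sin φ = 2 × 7.29×10⁻⁵ × sin 59° = 1.25×10⁻⁴ s⁻¹
Height gradient: |∂Z/∂n| = 60 m / 769000 m = 7.80×10⁻⁵
On a pressure surface, geostrophic balance gives V_g = (g/f)|∂Z/∂n|:
V_g = 9.81 × 7.80×10⁻⁵ / 1.25×10⁻⁴ = 6.12 m/s

6.1 m/s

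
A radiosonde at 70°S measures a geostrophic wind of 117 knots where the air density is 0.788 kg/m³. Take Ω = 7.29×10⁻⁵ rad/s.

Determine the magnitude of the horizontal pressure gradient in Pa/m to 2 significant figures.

Coriolis parameter at 70°S:
f = 2Ω sin φ = 2 × 7.29×10⁻⁵ × sin 70° = 1.37×10⁻⁴ s⁻¹
Wind speed in SI: 117 knots = 60.2 m/s
Geostrophic balance rearranged: |∂P/∂n| = f ρ V_g
|∂P/∂n| = 1.37×10⁻⁴ × 0.788 × 60.2 = 6.50×10⁻³ Pa/m

6.5×10⁻³ Pa/m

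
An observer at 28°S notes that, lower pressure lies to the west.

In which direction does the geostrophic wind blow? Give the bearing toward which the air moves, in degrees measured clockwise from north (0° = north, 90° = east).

The pressure-gradient force points toward the west (bearing 270°).
Geostrophic balance: in the Southern Hemisphere the Coriolis force deflects motion to the left, so the geostrophic wind blows 90° to the left of the pressure-gradient force (low pressure on the right).
Rotating 270° by 90° counterclockwise gives 180° — the wind blows toward the south.

180°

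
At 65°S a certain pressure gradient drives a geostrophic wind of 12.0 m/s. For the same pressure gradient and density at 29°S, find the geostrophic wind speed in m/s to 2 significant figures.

With the same pressure gradient and density, V_g ∝ 1/f ∝ 1/sin φ.
V₂ = V₁ · sin φ₁ / sin φ₂ = 12.0 × sin 65° / sin 29°
V₂ = 12.0 × 0.9063/0.4848 = 22 m/s

22 m/s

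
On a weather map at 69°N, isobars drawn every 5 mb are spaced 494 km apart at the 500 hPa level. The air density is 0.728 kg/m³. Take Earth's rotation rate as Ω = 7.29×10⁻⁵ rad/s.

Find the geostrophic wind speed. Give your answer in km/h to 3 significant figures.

36.8 km/h

Coriolis parameter at 69°N:
f = 2Ω sin φ = 2 × 7.29×10⁻⁵ × sin 69° = 1.36×10⁻⁴ s⁻¹
Pressure gradient: |∂P/∂n| = 500 Pa / 494000 m = 1.01×10⁻³ Pa/m
Geostrophic balance (pressure-gradient force = Coriolis force):
V_g = (1/(fρ)) |∂P/∂n| = 1.01×10⁻³ / (1.36×10⁻⁴ × 0.728) = 10.2 m/s
Converting: 10.2 m/s × 3.6 = 36.8 km/h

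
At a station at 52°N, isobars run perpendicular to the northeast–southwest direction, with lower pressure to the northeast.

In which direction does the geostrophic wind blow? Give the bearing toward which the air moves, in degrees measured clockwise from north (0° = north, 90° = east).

The pressure-gradient force points toward the northeast (bearing 045°).
Geostrophic balance: in the Northern Hemisphere the Coriolis force deflects motion to the right, so the geostrophic wind blows 90° to the right of the pressure-gradient force (low pressure on the left).
Rotating 045° by 90° clockwise gives 135° — the wind blows toward the southeast.

135°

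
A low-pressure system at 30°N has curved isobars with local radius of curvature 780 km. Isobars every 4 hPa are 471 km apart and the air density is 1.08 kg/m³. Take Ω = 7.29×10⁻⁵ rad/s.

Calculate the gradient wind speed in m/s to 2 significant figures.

9.3 m/s

Coriolis parameter at 30°N:
f = 2Ω sin φ = 2 × 7.29×10⁻⁵ × sin 30° = 7.29×10⁻⁵ s⁻¹
Pressure gradient: |∂P/∂n| = 400 Pa / 471000 m = 8.49×10⁻⁴ Pa/m
Geostrophic speed: V_g = |∂P/∂n|/(fρ) = 8.49×10⁻⁴/(7.29×10⁻⁵ × 1.08) = 10.8 m/s
Around a low, centrifugal force acts outward with Coriolis, so pressure-gradient force balances both:
(1/ρ)|∂P/∂n| = fV + V²/R  →  V² + fR·V − fR·V_g = 0
With fR = 7.29×10⁻⁵ × 780×10³ m = 56.9 m/s:
V = [−fR + √((fR)² + 4 fR V_g)]/2 = [−56.9 + √(56.9² + 4×56.9×10.8)]/2 = 9.27 m/s
Subgeostrophic (V < V_g = 10.8 m/s), as expected around a low.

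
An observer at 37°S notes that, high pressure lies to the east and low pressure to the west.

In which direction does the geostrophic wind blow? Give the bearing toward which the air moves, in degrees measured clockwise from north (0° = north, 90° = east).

The pressure-gradient force points toward the west (bearing 270°).
Geostrophic balance: in the Southern Hemisphere the Coriolis force deflects motion to the left, so the geostrophic wind blows 90° to the left of the pressure-gradient force (low pressure on the right).
Rotating 270° by 90° counterclockwise gives 180° — the wind blows toward the south.

180°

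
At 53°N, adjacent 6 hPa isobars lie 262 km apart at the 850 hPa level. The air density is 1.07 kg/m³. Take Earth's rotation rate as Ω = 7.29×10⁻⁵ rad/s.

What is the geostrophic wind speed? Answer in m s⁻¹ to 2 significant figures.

Coriolis parameter at 53°N:
f = 2Ω sin φ = 2 × 7.29×10⁻⁵ × sin 53° = 1.16×10⁻⁴ s⁻¹
Pressure gradient: |∂P/∂n| = 600 Pa / 262000 m = 2.29×10⁻³ Pa/m
Geostrophic balance (pressure-gradient force = Coriolis force):
V_g = (1/(fρ)) |∂P/∂n| = 2.29×10⁻³ / (1.16×10⁻⁴ × 1.07) = 18.4 m/s

18 m s⁻¹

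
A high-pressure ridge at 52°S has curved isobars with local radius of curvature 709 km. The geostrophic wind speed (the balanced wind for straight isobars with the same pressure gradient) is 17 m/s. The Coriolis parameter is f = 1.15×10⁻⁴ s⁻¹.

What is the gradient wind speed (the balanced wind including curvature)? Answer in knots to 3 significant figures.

Around a high, pressure-gradient force acts outward with centrifugal, so Coriolis balances both:
fV = (1/ρ)|∂P/∂n| + V²/R  →  V² − fR·V + fR·V_g = 0
With fR = 1.15×10⁻⁴ × 709×10³ m = 81.5 m/s:
V = [fR − √((fR)² − 4 fR V_g)]/2 = [81.5 − √(81.5² − 4×81.5×17)]/2 = 24.2 m/s
Supergeostrophic (V > V_g = 17 m/s), as expected around a high.
Converting: 24.2 m/s × 1.944 = 47.0 knots

47.0 knots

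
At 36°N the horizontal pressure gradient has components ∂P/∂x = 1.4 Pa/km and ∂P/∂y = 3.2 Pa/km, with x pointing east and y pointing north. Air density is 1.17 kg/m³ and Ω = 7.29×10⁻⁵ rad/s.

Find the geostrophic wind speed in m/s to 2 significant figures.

35 m/s

Coriolis parameter at 36°N:
f = 2Ω sin φ = 2 × 7.29×10⁻⁵ × sin 36° = 8.57×10⁻⁵ s⁻¹
Component geostrophic relations (x east, y north):
u_g = −(1/(fρ)) ∂P/∂y,  v_g = (1/(fρ)) ∂P/∂x
u_g = −(3.2×10⁻³)/(8.57×10⁻⁵ × 1.17) = −31.9 m/s;  v_g = (1.4×10⁻³)/(8.57×10⁻⁵ × 1.17) = 14.0 m/s
|V_g| = √(u_g² + v_g²) = 34.8 m/s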